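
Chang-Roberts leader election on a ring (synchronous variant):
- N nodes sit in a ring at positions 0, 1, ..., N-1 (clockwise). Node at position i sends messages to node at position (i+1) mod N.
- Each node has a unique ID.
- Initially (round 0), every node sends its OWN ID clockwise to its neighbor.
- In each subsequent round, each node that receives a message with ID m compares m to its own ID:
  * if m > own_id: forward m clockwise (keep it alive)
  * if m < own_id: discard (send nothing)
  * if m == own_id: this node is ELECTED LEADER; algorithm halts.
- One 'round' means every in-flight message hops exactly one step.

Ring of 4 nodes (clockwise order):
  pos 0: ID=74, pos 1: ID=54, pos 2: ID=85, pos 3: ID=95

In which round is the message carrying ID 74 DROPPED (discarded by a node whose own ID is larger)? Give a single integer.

Answer: 2

Derivation:
Round 1: pos1(id54) recv 74: fwd; pos2(id85) recv 54: drop; pos3(id95) recv 85: drop; pos0(id74) recv 95: fwd
Round 2: pos2(id85) recv 74: drop; pos1(id54) recv 95: fwd
Round 3: pos2(id85) recv 95: fwd
Round 4: pos3(id95) recv 95: ELECTED
Message ID 74 originates at pos 0; dropped at pos 2 in round 2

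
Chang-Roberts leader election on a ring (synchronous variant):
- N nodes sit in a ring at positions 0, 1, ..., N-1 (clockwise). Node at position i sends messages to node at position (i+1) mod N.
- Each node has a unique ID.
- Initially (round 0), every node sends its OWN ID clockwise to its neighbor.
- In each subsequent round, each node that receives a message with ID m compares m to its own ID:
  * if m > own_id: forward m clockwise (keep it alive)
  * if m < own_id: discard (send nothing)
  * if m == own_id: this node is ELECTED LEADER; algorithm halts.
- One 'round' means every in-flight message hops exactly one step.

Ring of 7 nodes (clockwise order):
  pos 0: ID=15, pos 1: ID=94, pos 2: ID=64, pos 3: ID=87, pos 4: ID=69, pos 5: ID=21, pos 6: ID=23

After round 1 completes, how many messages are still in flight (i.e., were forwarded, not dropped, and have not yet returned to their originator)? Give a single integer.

Round 1: pos1(id94) recv 15: drop; pos2(id64) recv 94: fwd; pos3(id87) recv 64: drop; pos4(id69) recv 87: fwd; pos5(id21) recv 69: fwd; pos6(id23) recv 21: drop; pos0(id15) recv 23: fwd
After round 1: 4 messages still in flight

Answer: 4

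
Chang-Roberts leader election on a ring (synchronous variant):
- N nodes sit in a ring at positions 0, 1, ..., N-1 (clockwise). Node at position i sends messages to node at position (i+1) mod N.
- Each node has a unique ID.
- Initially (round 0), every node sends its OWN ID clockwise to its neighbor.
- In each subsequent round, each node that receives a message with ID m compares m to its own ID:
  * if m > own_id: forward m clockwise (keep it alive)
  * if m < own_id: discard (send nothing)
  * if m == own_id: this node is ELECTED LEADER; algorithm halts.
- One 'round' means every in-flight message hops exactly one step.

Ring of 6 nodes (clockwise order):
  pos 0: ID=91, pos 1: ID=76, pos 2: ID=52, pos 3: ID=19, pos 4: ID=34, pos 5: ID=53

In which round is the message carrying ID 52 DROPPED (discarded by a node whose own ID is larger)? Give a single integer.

Round 1: pos1(id76) recv 91: fwd; pos2(id52) recv 76: fwd; pos3(id19) recv 52: fwd; pos4(id34) recv 19: drop; pos5(id53) recv 34: drop; pos0(id91) recv 53: drop
Round 2: pos2(id52) recv 91: fwd; pos3(id19) recv 76: fwd; pos4(id34) recv 52: fwd
Round 3: pos3(id19) recv 91: fwd; pos4(id34) recv 76: fwd; pos5(id53) recv 52: drop
Round 4: pos4(id34) recv 91: fwd; pos5(id53) recv 76: fwd
Round 5: pos5(id53) recv 91: fwd; pos0(id91) recv 76: drop
Round 6: pos0(id91) recv 91: ELECTED
Message ID 52 originates at pos 2; dropped at pos 5 in round 3

Answer: 3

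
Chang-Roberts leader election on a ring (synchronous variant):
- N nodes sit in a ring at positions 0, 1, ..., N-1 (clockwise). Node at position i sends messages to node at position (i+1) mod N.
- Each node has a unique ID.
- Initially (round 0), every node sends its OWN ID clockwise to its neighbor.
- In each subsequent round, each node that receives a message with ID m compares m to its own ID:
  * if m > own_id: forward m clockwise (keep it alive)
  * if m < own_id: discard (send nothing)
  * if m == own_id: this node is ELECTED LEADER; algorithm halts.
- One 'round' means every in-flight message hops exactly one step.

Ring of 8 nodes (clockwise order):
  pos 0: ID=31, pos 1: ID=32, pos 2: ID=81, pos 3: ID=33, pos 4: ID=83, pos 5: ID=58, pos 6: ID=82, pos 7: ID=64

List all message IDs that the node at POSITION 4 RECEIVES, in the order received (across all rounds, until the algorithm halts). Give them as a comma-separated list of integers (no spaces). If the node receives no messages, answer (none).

Answer: 33,81,82,83

Derivation:
Round 1: pos1(id32) recv 31: drop; pos2(id81) recv 32: drop; pos3(id33) recv 81: fwd; pos4(id83) recv 33: drop; pos5(id58) recv 83: fwd; pos6(id82) recv 58: drop; pos7(id64) recv 82: fwd; pos0(id31) recv 64: fwd
Round 2: pos4(id83) recv 81: drop; pos6(id82) recv 83: fwd; pos0(id31) recv 82: fwd; pos1(id32) recv 64: fwd
Round 3: pos7(id64) recv 83: fwd; pos1(id32) recv 82: fwd; pos2(id81) recv 64: drop
Round 4: pos0(id31) recv 83: fwd; pos2(id81) recv 82: fwd
Round 5: pos1(id32) recv 83: fwd; pos3(id33) recv 82: fwd
Round 6: pos2(id81) recv 83: fwd; pos4(id83) recv 82: drop
Round 7: pos3(id33) recv 83: fwd
Round 8: pos4(id83) recv 83: ELECTED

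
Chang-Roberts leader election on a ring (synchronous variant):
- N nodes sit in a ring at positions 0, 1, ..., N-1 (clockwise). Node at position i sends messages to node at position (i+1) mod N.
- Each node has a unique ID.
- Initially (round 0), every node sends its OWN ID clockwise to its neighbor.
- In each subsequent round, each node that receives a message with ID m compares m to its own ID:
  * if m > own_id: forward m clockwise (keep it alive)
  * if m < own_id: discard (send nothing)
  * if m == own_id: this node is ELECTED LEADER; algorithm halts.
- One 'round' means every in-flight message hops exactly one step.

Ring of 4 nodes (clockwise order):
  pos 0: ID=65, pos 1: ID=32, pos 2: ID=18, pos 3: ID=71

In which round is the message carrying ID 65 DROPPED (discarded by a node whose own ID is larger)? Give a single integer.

Answer: 3

Derivation:
Round 1: pos1(id32) recv 65: fwd; pos2(id18) recv 32: fwd; pos3(id71) recv 18: drop; pos0(id65) recv 71: fwd
Round 2: pos2(id18) recv 65: fwd; pos3(id71) recv 32: drop; pos1(id32) recv 71: fwd
Round 3: pos3(id71) recv 65: drop; pos2(id18) recv 71: fwd
Round 4: pos3(id71) recv 71: ELECTED
Message ID 65 originates at pos 0; dropped at pos 3 in round 3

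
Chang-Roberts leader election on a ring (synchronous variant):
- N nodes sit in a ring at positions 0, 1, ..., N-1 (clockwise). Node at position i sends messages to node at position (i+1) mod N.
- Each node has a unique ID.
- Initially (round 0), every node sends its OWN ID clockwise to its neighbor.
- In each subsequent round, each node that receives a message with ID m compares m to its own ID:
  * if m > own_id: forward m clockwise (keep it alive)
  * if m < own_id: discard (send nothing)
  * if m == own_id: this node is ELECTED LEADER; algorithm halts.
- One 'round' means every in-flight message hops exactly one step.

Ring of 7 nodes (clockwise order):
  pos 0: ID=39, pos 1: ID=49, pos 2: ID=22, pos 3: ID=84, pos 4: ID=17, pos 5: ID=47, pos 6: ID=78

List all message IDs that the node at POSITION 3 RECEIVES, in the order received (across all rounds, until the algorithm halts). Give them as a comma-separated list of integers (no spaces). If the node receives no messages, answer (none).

Answer: 22,49,78,84

Derivation:
Round 1: pos1(id49) recv 39: drop; pos2(id22) recv 49: fwd; pos3(id84) recv 22: drop; pos4(id17) recv 84: fwd; pos5(id47) recv 17: drop; pos6(id78) recv 47: drop; pos0(id39) recv 78: fwd
Round 2: pos3(id84) recv 49: drop; pos5(id47) recv 84: fwd; pos1(id49) recv 78: fwd
Round 3: pos6(id78) recv 84: fwd; pos2(id22) recv 78: fwd
Round 4: pos0(id39) recv 84: fwd; pos3(id84) recv 78: drop
Round 5: pos1(id49) recv 84: fwd
Round 6: pos2(id22) recv 84: fwd
Round 7: pos3(id84) recv 84: ELECTED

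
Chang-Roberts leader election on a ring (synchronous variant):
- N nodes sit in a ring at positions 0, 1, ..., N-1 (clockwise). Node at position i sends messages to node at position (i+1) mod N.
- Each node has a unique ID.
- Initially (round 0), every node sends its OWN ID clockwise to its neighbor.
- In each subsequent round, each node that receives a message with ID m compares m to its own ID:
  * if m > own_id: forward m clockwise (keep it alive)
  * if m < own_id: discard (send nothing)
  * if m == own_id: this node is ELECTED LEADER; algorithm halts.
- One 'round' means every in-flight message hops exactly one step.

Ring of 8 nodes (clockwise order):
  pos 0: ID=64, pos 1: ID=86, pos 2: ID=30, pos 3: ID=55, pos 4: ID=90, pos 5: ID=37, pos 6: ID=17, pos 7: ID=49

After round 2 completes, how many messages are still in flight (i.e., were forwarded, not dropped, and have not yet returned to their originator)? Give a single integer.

Answer: 2

Derivation:
Round 1: pos1(id86) recv 64: drop; pos2(id30) recv 86: fwd; pos3(id55) recv 30: drop; pos4(id90) recv 55: drop; pos5(id37) recv 90: fwd; pos6(id17) recv 37: fwd; pos7(id49) recv 17: drop; pos0(id64) recv 49: drop
Round 2: pos3(id55) recv 86: fwd; pos6(id17) recv 90: fwd; pos7(id49) recv 37: drop
After round 2: 2 messages still in flight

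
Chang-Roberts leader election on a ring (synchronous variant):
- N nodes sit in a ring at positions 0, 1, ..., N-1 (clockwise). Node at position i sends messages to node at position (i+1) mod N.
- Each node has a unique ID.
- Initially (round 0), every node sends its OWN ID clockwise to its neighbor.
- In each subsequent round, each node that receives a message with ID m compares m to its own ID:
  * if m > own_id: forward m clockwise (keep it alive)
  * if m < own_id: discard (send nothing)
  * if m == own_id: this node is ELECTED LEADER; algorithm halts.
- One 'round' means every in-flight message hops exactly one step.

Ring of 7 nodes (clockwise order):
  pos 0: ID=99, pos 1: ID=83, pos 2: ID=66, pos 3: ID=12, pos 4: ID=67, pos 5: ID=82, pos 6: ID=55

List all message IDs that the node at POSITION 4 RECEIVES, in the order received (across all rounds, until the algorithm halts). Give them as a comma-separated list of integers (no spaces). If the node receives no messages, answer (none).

Round 1: pos1(id83) recv 99: fwd; pos2(id66) recv 83: fwd; pos3(id12) recv 66: fwd; pos4(id67) recv 12: drop; pos5(id82) recv 67: drop; pos6(id55) recv 82: fwd; pos0(id99) recv 55: drop
Round 2: pos2(id66) recv 99: fwd; pos3(id12) recv 83: fwd; pos4(id67) recv 66: drop; pos0(id99) recv 82: drop
Round 3: pos3(id12) recv 99: fwd; pos4(id67) recv 83: fwd
Round 4: pos4(id67) recv 99: fwd; pos5(id82) recv 83: fwd
Round 5: pos5(id82) recv 99: fwd; pos6(id55) recv 83: fwd
Round 6: pos6(id55) recv 99: fwd; pos0(id99) recv 83: drop
Round 7: pos0(id99) recv 99: ELECTED

Answer: 12,66,83,99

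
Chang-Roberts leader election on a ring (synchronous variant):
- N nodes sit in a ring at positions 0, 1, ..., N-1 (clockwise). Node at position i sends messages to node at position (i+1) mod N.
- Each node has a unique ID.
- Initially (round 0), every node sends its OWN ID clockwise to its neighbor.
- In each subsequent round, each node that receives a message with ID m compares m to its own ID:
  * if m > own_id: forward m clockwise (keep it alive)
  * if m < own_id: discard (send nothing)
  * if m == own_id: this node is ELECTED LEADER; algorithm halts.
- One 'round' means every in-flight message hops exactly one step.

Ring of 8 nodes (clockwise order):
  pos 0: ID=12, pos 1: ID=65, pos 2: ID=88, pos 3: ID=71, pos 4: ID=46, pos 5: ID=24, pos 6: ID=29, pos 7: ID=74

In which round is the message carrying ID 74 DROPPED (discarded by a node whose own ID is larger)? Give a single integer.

Answer: 3

Derivation:
Round 1: pos1(id65) recv 12: drop; pos2(id88) recv 65: drop; pos3(id71) recv 88: fwd; pos4(id46) recv 71: fwd; pos5(id24) recv 46: fwd; pos6(id29) recv 24: drop; pos7(id74) recv 29: drop; pos0(id12) recv 74: fwd
Round 2: pos4(id46) recv 88: fwd; pos5(id24) recv 71: fwd; pos6(id29) recv 46: fwd; pos1(id65) recv 74: fwd
Round 3: pos5(id24) recv 88: fwd; pos6(id29) recv 71: fwd; pos7(id74) recv 46: drop; pos2(id88) recv 74: drop
Round 4: pos6(id29) recv 88: fwd; pos7(id74) recv 71: drop
Round 5: pos7(id74) recv 88: fwd
Round 6: pos0(id12) recv 88: fwd
Round 7: pos1(id65) recv 88: fwd
Round 8: pos2(id88) recv 88: ELECTED
Message ID 74 originates at pos 7; dropped at pos 2 in round 3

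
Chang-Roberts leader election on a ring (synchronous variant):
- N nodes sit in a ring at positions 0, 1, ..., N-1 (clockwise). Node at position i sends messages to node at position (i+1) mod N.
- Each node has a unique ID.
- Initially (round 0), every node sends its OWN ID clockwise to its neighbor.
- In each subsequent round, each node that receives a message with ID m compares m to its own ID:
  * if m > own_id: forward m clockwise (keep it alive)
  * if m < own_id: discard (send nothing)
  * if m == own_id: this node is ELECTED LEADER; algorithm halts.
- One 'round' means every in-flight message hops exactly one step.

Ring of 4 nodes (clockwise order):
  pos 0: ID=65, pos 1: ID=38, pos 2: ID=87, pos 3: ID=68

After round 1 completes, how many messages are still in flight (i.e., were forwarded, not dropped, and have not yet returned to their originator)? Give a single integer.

Answer: 3

Derivation:
Round 1: pos1(id38) recv 65: fwd; pos2(id87) recv 38: drop; pos3(id68) recv 87: fwd; pos0(id65) recv 68: fwd
After round 1: 3 messages still in flight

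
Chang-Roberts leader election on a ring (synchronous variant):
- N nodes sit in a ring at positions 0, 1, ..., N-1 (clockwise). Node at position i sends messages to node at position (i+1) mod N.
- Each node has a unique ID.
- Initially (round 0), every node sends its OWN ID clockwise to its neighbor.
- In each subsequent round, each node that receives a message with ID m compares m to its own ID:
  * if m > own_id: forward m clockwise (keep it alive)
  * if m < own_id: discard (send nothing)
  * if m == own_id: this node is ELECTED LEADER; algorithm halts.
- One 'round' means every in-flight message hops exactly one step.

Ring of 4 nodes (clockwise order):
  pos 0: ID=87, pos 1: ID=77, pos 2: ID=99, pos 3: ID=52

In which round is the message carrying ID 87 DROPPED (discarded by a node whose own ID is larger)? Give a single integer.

Round 1: pos1(id77) recv 87: fwd; pos2(id99) recv 77: drop; pos3(id52) recv 99: fwd; pos0(id87) recv 52: drop
Round 2: pos2(id99) recv 87: drop; pos0(id87) recv 99: fwd
Round 3: pos1(id77) recv 99: fwd
Round 4: pos2(id99) recv 99: ELECTED
Message ID 87 originates at pos 0; dropped at pos 2 in round 2

Answer: 2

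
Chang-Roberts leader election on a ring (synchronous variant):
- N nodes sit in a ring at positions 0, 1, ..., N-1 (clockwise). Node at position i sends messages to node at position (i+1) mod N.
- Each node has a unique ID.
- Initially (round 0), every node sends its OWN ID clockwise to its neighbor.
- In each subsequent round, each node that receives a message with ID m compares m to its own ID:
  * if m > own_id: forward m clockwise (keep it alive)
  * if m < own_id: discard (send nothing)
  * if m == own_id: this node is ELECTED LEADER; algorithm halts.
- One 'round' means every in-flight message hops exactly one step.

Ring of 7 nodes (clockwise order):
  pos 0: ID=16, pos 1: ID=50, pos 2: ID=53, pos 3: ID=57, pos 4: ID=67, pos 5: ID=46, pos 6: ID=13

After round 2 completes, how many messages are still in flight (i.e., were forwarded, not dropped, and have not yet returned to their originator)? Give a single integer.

Answer: 2

Derivation:
Round 1: pos1(id50) recv 16: drop; pos2(id53) recv 50: drop; pos3(id57) recv 53: drop; pos4(id67) recv 57: drop; pos5(id46) recv 67: fwd; pos6(id13) recv 46: fwd; pos0(id16) recv 13: drop
Round 2: pos6(id13) recv 67: fwd; pos0(id16) recv 46: fwd
After round 2: 2 messages still in flight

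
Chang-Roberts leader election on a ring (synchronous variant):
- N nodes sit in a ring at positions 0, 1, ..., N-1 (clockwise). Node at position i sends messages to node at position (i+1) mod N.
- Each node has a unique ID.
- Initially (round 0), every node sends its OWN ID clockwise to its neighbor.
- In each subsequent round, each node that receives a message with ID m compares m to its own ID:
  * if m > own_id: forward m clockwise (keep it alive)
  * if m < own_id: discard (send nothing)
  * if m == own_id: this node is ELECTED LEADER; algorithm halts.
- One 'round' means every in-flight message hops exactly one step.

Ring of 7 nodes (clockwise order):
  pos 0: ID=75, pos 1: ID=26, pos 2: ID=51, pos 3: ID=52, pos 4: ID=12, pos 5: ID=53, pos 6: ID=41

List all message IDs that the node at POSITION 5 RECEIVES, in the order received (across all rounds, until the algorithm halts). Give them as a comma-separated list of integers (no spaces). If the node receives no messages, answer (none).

Answer: 12,52,75

Derivation:
Round 1: pos1(id26) recv 75: fwd; pos2(id51) recv 26: drop; pos3(id52) recv 51: drop; pos4(id12) recv 52: fwd; pos5(id53) recv 12: drop; pos6(id41) recv 53: fwd; pos0(id75) recv 41: drop
Round 2: pos2(id51) recv 75: fwd; pos5(id53) recv 52: drop; pos0(id75) recv 53: drop
Round 3: pos3(id52) recv 75: fwd
Round 4: pos4(id12) recv 75: fwd
Round 5: pos5(id53) recv 75: fwd
Round 6: pos6(id41) recv 75: fwd
Round 7: pos0(id75) recv 75: ELECTED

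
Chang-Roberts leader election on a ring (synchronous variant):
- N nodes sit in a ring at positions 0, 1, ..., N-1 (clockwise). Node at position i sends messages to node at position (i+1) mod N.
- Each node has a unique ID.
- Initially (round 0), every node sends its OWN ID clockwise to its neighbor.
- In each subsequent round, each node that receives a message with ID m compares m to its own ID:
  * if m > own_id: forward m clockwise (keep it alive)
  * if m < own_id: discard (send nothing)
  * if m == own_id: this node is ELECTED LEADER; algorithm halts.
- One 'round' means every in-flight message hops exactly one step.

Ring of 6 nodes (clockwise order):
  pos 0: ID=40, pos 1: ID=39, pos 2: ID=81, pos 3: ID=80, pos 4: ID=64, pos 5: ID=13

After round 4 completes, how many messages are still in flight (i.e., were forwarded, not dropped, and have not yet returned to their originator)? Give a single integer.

Answer: 2

Derivation:
Round 1: pos1(id39) recv 40: fwd; pos2(id81) recv 39: drop; pos3(id80) recv 81: fwd; pos4(id64) recv 80: fwd; pos5(id13) recv 64: fwd; pos0(id40) recv 13: drop
Round 2: pos2(id81) recv 40: drop; pos4(id64) recv 81: fwd; pos5(id13) recv 80: fwd; pos0(id40) recv 64: fwd
Round 3: pos5(id13) recv 81: fwd; pos0(id40) recv 80: fwd; pos1(id39) recv 64: fwd
Round 4: pos0(id40) recv 81: fwd; pos1(id39) recv 80: fwd; pos2(id81) recv 64: drop
After round 4: 2 messages still in flight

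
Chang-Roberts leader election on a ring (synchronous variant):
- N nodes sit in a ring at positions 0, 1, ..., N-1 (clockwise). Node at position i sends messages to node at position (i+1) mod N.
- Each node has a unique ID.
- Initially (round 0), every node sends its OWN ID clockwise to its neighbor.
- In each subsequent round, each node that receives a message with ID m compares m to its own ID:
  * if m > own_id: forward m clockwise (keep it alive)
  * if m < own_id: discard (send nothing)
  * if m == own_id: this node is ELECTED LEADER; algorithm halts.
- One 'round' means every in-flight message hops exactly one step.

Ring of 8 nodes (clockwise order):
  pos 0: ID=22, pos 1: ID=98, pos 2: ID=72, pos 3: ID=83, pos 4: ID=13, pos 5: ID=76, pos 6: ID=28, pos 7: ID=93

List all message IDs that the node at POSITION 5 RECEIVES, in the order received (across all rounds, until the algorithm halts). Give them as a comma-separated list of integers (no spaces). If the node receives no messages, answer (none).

Round 1: pos1(id98) recv 22: drop; pos2(id72) recv 98: fwd; pos3(id83) recv 72: drop; pos4(id13) recv 83: fwd; pos5(id76) recv 13: drop; pos6(id28) recv 76: fwd; pos7(id93) recv 28: drop; pos0(id22) recv 93: fwd
Round 2: pos3(id83) recv 98: fwd; pos5(id76) recv 83: fwd; pos7(id93) recv 76: drop; pos1(id98) recv 93: drop
Round 3: pos4(id13) recv 98: fwd; pos6(id28) recv 83: fwd
Round 4: pos5(id76) recv 98: fwd; pos7(id93) recv 83: drop
Round 5: pos6(id28) recv 98: fwd
Round 6: pos7(id93) recv 98: fwd
Round 7: pos0(id22) recv 98: fwd
Round 8: pos1(id98) recv 98: ELECTED

Answer: 13,83,98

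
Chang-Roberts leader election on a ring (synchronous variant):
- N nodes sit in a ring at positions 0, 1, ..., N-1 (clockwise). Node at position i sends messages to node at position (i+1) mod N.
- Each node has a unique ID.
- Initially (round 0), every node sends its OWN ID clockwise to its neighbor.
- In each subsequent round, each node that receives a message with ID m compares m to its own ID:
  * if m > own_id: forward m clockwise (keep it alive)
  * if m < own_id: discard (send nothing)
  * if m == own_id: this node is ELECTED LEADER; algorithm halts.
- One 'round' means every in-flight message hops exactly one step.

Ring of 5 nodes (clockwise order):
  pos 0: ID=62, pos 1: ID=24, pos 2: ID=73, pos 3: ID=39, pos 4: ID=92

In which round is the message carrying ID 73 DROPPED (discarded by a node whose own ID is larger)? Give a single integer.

Round 1: pos1(id24) recv 62: fwd; pos2(id73) recv 24: drop; pos3(id39) recv 73: fwd; pos4(id92) recv 39: drop; pos0(id62) recv 92: fwd
Round 2: pos2(id73) recv 62: drop; pos4(id92) recv 73: drop; pos1(id24) recv 92: fwd
Round 3: pos2(id73) recv 92: fwd
Round 4: pos3(id39) recv 92: fwd
Round 5: pos4(id92) recv 92: ELECTED
Message ID 73 originates at pos 2; dropped at pos 4 in round 2

Answer: 2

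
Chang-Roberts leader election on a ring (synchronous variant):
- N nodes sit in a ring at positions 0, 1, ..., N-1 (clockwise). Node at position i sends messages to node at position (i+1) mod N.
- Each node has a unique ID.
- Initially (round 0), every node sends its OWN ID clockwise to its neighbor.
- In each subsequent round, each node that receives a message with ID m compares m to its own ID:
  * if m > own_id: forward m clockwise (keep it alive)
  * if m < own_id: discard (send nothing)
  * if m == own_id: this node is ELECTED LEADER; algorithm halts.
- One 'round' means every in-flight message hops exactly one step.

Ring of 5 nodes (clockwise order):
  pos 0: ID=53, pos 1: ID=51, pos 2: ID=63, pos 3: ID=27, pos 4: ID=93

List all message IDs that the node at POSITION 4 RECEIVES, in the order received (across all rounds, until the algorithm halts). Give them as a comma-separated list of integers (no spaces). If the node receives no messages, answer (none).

Answer: 27,63,93

Derivation:
Round 1: pos1(id51) recv 53: fwd; pos2(id63) recv 51: drop; pos3(id27) recv 63: fwd; pos4(id93) recv 27: drop; pos0(id53) recv 93: fwd
Round 2: pos2(id63) recv 53: drop; pos4(id93) recv 63: drop; pos1(id51) recv 93: fwd
Round 3: pos2(id63) recv 93: fwd
Round 4: pos3(id27) recv 93: fwd
Round 5: pos4(id93) recv 93: ELECTED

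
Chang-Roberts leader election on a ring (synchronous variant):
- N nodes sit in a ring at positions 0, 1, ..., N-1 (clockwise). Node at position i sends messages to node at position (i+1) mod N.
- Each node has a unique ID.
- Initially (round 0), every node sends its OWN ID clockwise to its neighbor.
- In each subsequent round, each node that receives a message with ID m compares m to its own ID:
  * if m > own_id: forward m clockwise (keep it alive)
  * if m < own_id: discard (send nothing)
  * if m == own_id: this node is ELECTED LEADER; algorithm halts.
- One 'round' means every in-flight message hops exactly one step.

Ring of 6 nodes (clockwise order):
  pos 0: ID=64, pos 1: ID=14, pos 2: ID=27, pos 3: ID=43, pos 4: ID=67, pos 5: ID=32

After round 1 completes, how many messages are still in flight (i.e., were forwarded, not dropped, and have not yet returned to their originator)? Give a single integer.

Round 1: pos1(id14) recv 64: fwd; pos2(id27) recv 14: drop; pos3(id43) recv 27: drop; pos4(id67) recv 43: drop; pos5(id32) recv 67: fwd; pos0(id64) recv 32: drop
After round 1: 2 messages still in flight

Answer: 2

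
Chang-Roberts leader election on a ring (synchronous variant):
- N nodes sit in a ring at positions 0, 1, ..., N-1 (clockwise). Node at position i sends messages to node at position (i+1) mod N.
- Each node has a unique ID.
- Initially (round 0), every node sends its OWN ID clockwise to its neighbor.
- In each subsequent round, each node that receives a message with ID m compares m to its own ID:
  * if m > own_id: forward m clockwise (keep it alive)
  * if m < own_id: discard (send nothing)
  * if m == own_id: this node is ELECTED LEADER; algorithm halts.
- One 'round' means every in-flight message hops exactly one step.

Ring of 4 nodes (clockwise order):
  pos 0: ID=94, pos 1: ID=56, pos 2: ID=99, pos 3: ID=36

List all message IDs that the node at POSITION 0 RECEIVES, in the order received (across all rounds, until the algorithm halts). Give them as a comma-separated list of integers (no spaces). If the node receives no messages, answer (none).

Answer: 36,99

Derivation:
Round 1: pos1(id56) recv 94: fwd; pos2(id99) recv 56: drop; pos3(id36) recv 99: fwd; pos0(id94) recv 36: drop
Round 2: pos2(id99) recv 94: drop; pos0(id94) recv 99: fwd
Round 3: pos1(id56) recv 99: fwd
Round 4: pos2(id99) recv 99: ELECTED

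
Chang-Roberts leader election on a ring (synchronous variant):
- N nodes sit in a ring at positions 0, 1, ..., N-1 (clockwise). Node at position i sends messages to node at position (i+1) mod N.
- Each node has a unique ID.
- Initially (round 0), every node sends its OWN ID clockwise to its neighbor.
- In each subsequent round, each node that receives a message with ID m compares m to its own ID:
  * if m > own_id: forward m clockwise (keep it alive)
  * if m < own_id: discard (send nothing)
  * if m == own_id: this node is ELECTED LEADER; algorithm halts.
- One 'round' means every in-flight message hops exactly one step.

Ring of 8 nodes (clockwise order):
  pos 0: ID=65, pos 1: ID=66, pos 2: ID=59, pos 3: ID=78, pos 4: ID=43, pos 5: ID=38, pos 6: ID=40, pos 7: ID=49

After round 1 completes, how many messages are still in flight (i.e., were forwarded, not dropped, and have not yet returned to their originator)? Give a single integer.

Round 1: pos1(id66) recv 65: drop; pos2(id59) recv 66: fwd; pos3(id78) recv 59: drop; pos4(id43) recv 78: fwd; pos5(id38) recv 43: fwd; pos6(id40) recv 38: drop; pos7(id49) recv 40: drop; pos0(id65) recv 49: drop
After round 1: 3 messages still in flight

Answer: 3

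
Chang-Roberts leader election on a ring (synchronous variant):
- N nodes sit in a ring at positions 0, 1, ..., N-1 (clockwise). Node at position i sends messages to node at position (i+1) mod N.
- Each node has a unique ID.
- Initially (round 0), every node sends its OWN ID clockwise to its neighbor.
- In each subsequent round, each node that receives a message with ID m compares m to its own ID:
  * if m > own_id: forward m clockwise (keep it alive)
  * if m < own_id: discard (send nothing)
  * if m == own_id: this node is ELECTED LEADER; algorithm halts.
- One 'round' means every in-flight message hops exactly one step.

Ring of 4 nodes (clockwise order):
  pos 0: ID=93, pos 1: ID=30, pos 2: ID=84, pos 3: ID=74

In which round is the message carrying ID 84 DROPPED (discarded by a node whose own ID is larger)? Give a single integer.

Round 1: pos1(id30) recv 93: fwd; pos2(id84) recv 30: drop; pos3(id74) recv 84: fwd; pos0(id93) recv 74: drop
Round 2: pos2(id84) recv 93: fwd; pos0(id93) recv 84: drop
Round 3: pos3(id74) recv 93: fwd
Round 4: pos0(id93) recv 93: ELECTED
Message ID 84 originates at pos 2; dropped at pos 0 in round 2

Answer: 2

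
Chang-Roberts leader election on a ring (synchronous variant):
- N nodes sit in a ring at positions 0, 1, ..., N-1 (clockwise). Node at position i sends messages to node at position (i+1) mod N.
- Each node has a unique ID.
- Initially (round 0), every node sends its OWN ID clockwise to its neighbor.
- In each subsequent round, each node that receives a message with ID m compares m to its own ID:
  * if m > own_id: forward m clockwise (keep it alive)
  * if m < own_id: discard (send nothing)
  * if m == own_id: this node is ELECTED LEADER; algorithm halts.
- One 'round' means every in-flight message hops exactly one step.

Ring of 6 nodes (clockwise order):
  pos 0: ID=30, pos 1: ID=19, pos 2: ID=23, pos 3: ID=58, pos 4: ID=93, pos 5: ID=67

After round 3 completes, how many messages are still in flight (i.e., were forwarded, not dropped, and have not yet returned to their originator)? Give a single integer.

Answer: 2

Derivation:
Round 1: pos1(id19) recv 30: fwd; pos2(id23) recv 19: drop; pos3(id58) recv 23: drop; pos4(id93) recv 58: drop; pos5(id67) recv 93: fwd; pos0(id30) recv 67: fwd
Round 2: pos2(id23) recv 30: fwd; pos0(id30) recv 93: fwd; pos1(id19) recv 67: fwd
Round 3: pos3(id58) recv 30: drop; pos1(id19) recv 93: fwd; pos2(id23) recv 67: fwd
After round 3: 2 messages still in flight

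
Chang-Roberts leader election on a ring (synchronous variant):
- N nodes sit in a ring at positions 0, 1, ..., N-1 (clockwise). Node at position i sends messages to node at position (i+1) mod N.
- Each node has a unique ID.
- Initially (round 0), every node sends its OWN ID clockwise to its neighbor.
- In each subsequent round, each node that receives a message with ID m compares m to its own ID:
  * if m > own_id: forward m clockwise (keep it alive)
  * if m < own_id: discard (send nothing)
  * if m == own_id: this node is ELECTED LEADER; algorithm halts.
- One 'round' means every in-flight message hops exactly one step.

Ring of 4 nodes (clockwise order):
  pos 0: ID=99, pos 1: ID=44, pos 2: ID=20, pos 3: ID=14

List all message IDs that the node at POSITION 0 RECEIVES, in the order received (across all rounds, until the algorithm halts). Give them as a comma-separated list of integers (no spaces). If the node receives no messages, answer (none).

Answer: 14,20,44,99

Derivation:
Round 1: pos1(id44) recv 99: fwd; pos2(id20) recv 44: fwd; pos3(id14) recv 20: fwd; pos0(id99) recv 14: drop
Round 2: pos2(id20) recv 99: fwd; pos3(id14) recv 44: fwd; pos0(id99) recv 20: drop
Round 3: pos3(id14) recv 99: fwd; pos0(id99) recv 44: drop
Round 4: pos0(id99) recv 99: ELECTED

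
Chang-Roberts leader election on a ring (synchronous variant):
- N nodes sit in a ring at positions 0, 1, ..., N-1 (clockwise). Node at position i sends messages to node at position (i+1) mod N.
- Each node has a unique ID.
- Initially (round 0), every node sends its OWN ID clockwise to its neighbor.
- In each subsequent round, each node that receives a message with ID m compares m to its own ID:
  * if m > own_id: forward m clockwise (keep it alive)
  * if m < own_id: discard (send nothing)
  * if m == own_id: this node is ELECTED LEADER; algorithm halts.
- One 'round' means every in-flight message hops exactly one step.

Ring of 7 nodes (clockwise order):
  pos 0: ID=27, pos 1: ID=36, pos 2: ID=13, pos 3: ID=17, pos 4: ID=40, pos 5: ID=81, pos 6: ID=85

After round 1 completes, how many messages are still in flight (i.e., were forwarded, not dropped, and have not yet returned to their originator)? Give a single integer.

Answer: 2

Derivation:
Round 1: pos1(id36) recv 27: drop; pos2(id13) recv 36: fwd; pos3(id17) recv 13: drop; pos4(id40) recv 17: drop; pos5(id81) recv 40: drop; pos6(id85) recv 81: drop; pos0(id27) recv 85: fwd
After round 1: 2 messages still in flight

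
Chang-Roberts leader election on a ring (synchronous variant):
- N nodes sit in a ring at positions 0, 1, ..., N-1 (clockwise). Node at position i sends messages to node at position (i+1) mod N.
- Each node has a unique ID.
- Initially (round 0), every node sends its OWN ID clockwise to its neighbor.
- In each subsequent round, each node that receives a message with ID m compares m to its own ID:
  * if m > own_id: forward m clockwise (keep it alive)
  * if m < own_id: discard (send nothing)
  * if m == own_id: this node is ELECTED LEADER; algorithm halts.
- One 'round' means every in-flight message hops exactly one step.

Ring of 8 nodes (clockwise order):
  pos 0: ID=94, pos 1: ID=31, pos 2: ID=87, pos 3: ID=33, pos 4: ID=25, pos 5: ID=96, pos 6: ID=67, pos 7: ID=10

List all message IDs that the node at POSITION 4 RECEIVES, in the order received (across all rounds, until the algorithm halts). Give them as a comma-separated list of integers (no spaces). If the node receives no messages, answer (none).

Round 1: pos1(id31) recv 94: fwd; pos2(id87) recv 31: drop; pos3(id33) recv 87: fwd; pos4(id25) recv 33: fwd; pos5(id96) recv 25: drop; pos6(id67) recv 96: fwd; pos7(id10) recv 67: fwd; pos0(id94) recv 10: drop
Round 2: pos2(id87) recv 94: fwd; pos4(id25) recv 87: fwd; pos5(id96) recv 33: drop; pos7(id10) recv 96: fwd; pos0(id94) recv 67: drop
Round 3: pos3(id33) recv 94: fwd; pos5(id96) recv 87: drop; pos0(id94) recv 96: fwd
Round 4: pos4(id25) recv 94: fwd; pos1(id31) recv 96: fwd
Round 5: pos5(id96) recv 94: drop; pos2(id87) recv 96: fwd
Round 6: pos3(id33) recv 96: fwd
Round 7: pos4(id25) recv 96: fwd
Round 8: pos5(id96) recv 96: ELECTED

Answer: 33,87,94,96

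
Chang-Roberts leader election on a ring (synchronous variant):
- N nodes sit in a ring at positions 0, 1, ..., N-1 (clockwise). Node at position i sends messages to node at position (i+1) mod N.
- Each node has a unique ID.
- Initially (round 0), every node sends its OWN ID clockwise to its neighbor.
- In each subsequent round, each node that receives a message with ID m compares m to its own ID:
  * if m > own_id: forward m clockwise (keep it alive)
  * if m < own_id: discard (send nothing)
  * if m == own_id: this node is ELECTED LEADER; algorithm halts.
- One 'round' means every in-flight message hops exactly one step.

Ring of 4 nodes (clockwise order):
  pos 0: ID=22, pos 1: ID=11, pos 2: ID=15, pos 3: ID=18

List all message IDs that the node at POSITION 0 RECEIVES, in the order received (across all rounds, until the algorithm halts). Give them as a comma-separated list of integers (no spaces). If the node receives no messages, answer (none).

Round 1: pos1(id11) recv 22: fwd; pos2(id15) recv 11: drop; pos3(id18) recv 15: drop; pos0(id22) recv 18: drop
Round 2: pos2(id15) recv 22: fwd
Round 3: pos3(id18) recv 22: fwd
Round 4: pos0(id22) recv 22: ELECTED

Answer: 18,22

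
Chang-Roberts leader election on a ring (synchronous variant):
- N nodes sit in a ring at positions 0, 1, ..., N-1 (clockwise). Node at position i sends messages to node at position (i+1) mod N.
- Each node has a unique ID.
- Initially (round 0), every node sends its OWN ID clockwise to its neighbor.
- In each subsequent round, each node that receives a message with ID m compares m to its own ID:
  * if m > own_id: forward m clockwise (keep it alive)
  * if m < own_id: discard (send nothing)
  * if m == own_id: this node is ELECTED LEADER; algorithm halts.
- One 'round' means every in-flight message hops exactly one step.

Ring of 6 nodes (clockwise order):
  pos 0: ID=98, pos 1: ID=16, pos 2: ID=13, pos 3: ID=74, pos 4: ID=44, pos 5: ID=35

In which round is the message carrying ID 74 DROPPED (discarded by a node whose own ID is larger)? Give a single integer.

Round 1: pos1(id16) recv 98: fwd; pos2(id13) recv 16: fwd; pos3(id74) recv 13: drop; pos4(id44) recv 74: fwd; pos5(id35) recv 44: fwd; pos0(id98) recv 35: drop
Round 2: pos2(id13) recv 98: fwd; pos3(id74) recv 16: drop; pos5(id35) recv 74: fwd; pos0(id98) recv 44: drop
Round 3: pos3(id74) recv 98: fwd; pos0(id98) recv 74: drop
Round 4: pos4(id44) recv 98: fwd
Round 5: pos5(id35) recv 98: fwd
Round 6: pos0(id98) recv 98: ELECTED
Message ID 74 originates at pos 3; dropped at pos 0 in round 3

Answer: 3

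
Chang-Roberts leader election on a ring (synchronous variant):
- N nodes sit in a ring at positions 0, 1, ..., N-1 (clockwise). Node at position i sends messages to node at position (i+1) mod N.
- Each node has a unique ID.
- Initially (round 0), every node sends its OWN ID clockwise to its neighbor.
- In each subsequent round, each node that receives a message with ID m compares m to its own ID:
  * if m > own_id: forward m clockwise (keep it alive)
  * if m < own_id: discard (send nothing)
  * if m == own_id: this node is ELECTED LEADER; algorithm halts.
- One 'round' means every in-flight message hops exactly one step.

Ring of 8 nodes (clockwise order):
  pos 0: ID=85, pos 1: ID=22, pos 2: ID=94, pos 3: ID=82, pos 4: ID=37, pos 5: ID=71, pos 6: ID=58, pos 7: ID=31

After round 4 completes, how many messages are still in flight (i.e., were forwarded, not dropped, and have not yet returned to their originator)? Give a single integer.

Round 1: pos1(id22) recv 85: fwd; pos2(id94) recv 22: drop; pos3(id82) recv 94: fwd; pos4(id37) recv 82: fwd; pos5(id71) recv 37: drop; pos6(id58) recv 71: fwd; pos7(id31) recv 58: fwd; pos0(id85) recv 31: drop
Round 2: pos2(id94) recv 85: drop; pos4(id37) recv 94: fwd; pos5(id71) recv 82: fwd; pos7(id31) recv 71: fwd; pos0(id85) recv 58: drop
Round 3: pos5(id71) recv 94: fwd; pos6(id58) recv 82: fwd; pos0(id85) recv 71: drop
Round 4: pos6(id58) recv 94: fwd; pos7(id31) recv 82: fwd
After round 4: 2 messages still in flight

Answer: 2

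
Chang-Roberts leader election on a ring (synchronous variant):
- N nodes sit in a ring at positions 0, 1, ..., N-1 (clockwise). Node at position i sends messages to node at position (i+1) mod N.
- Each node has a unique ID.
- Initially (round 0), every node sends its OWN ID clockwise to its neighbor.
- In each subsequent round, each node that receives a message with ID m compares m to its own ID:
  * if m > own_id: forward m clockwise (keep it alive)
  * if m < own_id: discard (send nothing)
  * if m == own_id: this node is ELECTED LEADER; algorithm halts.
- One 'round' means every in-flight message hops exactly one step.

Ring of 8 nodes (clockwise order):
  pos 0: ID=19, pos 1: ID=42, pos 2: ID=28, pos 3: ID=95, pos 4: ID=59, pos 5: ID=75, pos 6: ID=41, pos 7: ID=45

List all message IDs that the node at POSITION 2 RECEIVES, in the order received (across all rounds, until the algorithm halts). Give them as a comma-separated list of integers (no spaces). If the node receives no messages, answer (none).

Answer: 42,45,75,95

Derivation:
Round 1: pos1(id42) recv 19: drop; pos2(id28) recv 42: fwd; pos3(id95) recv 28: drop; pos4(id59) recv 95: fwd; pos5(id75) recv 59: drop; pos6(id41) recv 75: fwd; pos7(id45) recv 41: drop; pos0(id19) recv 45: fwd
Round 2: pos3(id95) recv 42: drop; pos5(id75) recv 95: fwd; pos7(id45) recv 75: fwd; pos1(id42) recv 45: fwd
Round 3: pos6(id41) recv 95: fwd; pos0(id19) recv 75: fwd; pos2(id28) recv 45: fwd
Round 4: pos7(id45) recv 95: fwd; pos1(id42) recv 75: fwd; pos3(id95) recv 45: drop
Round 5: pos0(id19) recv 95: fwd; pos2(id28) recv 75: fwd
Round 6: pos1(id42) recv 95: fwd; pos3(id95) recv 75: drop
Round 7: pos2(id28) recv 95: fwd
Round 8: pos3(id95) recv 95: ELECTED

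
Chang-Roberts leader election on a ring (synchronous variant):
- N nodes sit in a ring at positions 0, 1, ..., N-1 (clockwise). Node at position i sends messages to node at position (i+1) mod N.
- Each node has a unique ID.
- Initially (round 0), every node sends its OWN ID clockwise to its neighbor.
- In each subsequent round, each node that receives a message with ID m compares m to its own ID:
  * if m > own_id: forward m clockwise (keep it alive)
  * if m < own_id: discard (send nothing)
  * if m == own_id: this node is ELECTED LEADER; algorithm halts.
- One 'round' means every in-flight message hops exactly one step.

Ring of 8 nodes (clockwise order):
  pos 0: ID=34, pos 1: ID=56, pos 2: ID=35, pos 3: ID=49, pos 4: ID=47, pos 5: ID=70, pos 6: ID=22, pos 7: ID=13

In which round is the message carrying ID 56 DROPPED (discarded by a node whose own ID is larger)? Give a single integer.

Round 1: pos1(id56) recv 34: drop; pos2(id35) recv 56: fwd; pos3(id49) recv 35: drop; pos4(id47) recv 49: fwd; pos5(id70) recv 47: drop; pos6(id22) recv 70: fwd; pos7(id13) recv 22: fwd; pos0(id34) recv 13: drop
Round 2: pos3(id49) recv 56: fwd; pos5(id70) recv 49: drop; pos7(id13) recv 70: fwd; pos0(id34) recv 22: drop
Round 3: pos4(id47) recv 56: fwd; pos0(id34) recv 70: fwd
Round 4: pos5(id70) recv 56: drop; pos1(id56) recv 70: fwd
Round 5: pos2(id35) recv 70: fwd
Round 6: pos3(id49) recv 70: fwd
Round 7: pos4(id47) recv 70: fwd
Round 8: pos5(id70) recv 70: ELECTED
Message ID 56 originates at pos 1; dropped at pos 5 in round 4

Answer: 4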